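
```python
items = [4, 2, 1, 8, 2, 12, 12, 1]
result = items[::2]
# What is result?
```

items has length 8. The slice items[::2] selects indices [0, 2, 4, 6] (0->4, 2->1, 4->2, 6->12), giving [4, 1, 2, 12].

[4, 1, 2, 12]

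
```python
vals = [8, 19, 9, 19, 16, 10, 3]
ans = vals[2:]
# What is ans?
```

vals has length 7. The slice vals[2:] selects indices [2, 3, 4, 5, 6] (2->9, 3->19, 4->16, 5->10, 6->3), giving [9, 19, 16, 10, 3].

[9, 19, 16, 10, 3]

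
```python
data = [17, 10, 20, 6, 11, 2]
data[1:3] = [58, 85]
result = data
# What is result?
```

data starts as [17, 10, 20, 6, 11, 2] (length 6). The slice data[1:3] covers indices [1, 2] with values [10, 20]. Replacing that slice with [58, 85] (same length) produces [17, 58, 85, 6, 11, 2].

[17, 58, 85, 6, 11, 2]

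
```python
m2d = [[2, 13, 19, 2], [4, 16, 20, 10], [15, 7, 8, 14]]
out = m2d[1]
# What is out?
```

m2d has 3 rows. Row 1 is [4, 16, 20, 10].

[4, 16, 20, 10]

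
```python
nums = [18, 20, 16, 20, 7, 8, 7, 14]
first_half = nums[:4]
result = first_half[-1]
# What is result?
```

nums has length 8. The slice nums[:4] selects indices [0, 1, 2, 3] (0->18, 1->20, 2->16, 3->20), giving [18, 20, 16, 20]. So first_half = [18, 20, 16, 20]. Then first_half[-1] = 20.

20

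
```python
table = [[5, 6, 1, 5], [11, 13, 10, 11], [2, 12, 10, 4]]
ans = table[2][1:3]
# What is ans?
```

table[2] = [2, 12, 10, 4]. table[2] has length 4. The slice table[2][1:3] selects indices [1, 2] (1->12, 2->10), giving [12, 10].

[12, 10]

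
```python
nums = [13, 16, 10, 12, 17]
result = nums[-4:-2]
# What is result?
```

nums has length 5. The slice nums[-4:-2] selects indices [1, 2] (1->16, 2->10), giving [16, 10].

[16, 10]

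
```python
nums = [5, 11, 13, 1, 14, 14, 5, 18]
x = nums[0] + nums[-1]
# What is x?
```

nums has length 8. nums[0] = 5.
nums has length 8. Negative index -1 maps to positive index 8 + (-1) = 7. nums[7] = 18.
Sum: 5 + 18 = 23.

23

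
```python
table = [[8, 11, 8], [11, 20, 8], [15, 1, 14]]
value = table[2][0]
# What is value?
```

table[2] = [15, 1, 14]. Taking column 0 of that row yields 15.

15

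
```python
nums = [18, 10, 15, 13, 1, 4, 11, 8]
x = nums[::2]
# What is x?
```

nums has length 8. The slice nums[::2] selects indices [0, 2, 4, 6] (0->18, 2->15, 4->1, 6->11), giving [18, 15, 1, 11].

[18, 15, 1, 11]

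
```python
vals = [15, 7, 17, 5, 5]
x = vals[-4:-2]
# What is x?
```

vals has length 5. The slice vals[-4:-2] selects indices [1, 2] (1->7, 2->17), giving [7, 17].

[7, 17]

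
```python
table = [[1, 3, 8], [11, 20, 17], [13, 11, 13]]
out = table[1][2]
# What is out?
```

table[1] = [11, 20, 17]. Taking column 2 of that row yields 17.

17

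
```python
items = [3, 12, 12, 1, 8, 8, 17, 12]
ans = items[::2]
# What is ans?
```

items has length 8. The slice items[::2] selects indices [0, 2, 4, 6] (0->3, 2->12, 4->8, 6->17), giving [3, 12, 8, 17].

[3, 12, 8, 17]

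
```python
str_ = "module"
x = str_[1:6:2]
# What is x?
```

str_ has length 6. The slice str_[1:6:2] selects indices [1, 3, 5] (1->'o', 3->'u', 5->'e'), giving 'oue'.

'oue'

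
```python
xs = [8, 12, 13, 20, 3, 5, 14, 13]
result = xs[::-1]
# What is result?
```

xs has length 8. The slice xs[::-1] selects indices [7, 6, 5, 4, 3, 2, 1, 0] (7->13, 6->14, 5->5, 4->3, 3->20, 2->13, 1->12, 0->8), giving [13, 14, 5, 3, 20, 13, 12, 8].

[13, 14, 5, 3, 20, 13, 12, 8]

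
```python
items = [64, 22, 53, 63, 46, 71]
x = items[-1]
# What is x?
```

items has length 6. Negative index -1 maps to positive index 6 + (-1) = 5. items[5] = 71.

71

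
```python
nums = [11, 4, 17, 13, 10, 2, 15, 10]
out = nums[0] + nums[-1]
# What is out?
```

nums has length 8. nums[0] = 11.
nums has length 8. Negative index -1 maps to positive index 8 + (-1) = 7. nums[7] = 10.
Sum: 11 + 10 = 21.

21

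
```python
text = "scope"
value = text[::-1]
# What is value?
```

text has length 5. The slice text[::-1] selects indices [4, 3, 2, 1, 0] (4->'e', 3->'p', 2->'o', 1->'c', 0->'s'), giving 'epocs'.

'epocs'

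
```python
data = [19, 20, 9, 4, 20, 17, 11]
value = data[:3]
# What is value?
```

data has length 7. The slice data[:3] selects indices [0, 1, 2] (0->19, 1->20, 2->9), giving [19, 20, 9].

[19, 20, 9]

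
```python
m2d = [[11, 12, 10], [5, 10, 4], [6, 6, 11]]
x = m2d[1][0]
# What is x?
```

m2d[1] = [5, 10, 4]. Taking column 0 of that row yields 5.

5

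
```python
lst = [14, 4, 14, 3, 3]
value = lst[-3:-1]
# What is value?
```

lst has length 5. The slice lst[-3:-1] selects indices [2, 3] (2->14, 3->3), giving [14, 3].

[14, 3]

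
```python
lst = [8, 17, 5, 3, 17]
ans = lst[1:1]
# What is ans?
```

lst has length 5. The slice lst[1:1] resolves to an empty index range, so the result is [].

[]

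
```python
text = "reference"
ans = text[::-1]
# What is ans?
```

text has length 9. The slice text[::-1] selects indices [8, 7, 6, 5, 4, 3, 2, 1, 0] (8->'e', 7->'c', 6->'n', 5->'e', 4->'r', 3->'e', 2->'f', 1->'e', 0->'r'), giving 'ecnerefer'.

'ecnerefer'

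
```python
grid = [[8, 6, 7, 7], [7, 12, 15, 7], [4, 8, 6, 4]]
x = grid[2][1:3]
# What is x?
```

grid[2] = [4, 8, 6, 4]. grid[2] has length 4. The slice grid[2][1:3] selects indices [1, 2] (1->8, 2->6), giving [8, 6].

[8, 6]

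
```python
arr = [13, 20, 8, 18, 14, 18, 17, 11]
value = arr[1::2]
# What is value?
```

arr has length 8. The slice arr[1::2] selects indices [1, 3, 5, 7] (1->20, 3->18, 5->18, 7->11), giving [20, 18, 18, 11].

[20, 18, 18, 11]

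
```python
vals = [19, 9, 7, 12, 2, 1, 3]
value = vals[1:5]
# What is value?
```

vals has length 7. The slice vals[1:5] selects indices [1, 2, 3, 4] (1->9, 2->7, 3->12, 4->2), giving [9, 7, 12, 2].

[9, 7, 12, 2]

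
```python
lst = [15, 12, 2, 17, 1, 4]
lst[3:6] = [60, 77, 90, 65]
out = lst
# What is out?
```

lst starts as [15, 12, 2, 17, 1, 4] (length 6). The slice lst[3:6] covers indices [3, 4, 5] with values [17, 1, 4]. Replacing that slice with [60, 77, 90, 65] (different length) produces [15, 12, 2, 60, 77, 90, 65].

[15, 12, 2, 60, 77, 90, 65]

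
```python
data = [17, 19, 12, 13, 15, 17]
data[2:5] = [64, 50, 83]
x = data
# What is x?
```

data starts as [17, 19, 12, 13, 15, 17] (length 6). The slice data[2:5] covers indices [2, 3, 4] with values [12, 13, 15]. Replacing that slice with [64, 50, 83] (same length) produces [17, 19, 64, 50, 83, 17].

[17, 19, 64, 50, 83, 17]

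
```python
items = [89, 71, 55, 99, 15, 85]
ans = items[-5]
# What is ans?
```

items has length 6. Negative index -5 maps to positive index 6 + (-5) = 1. items[1] = 71.

71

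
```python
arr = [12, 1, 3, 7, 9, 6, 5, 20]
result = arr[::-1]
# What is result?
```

arr has length 8. The slice arr[::-1] selects indices [7, 6, 5, 4, 3, 2, 1, 0] (7->20, 6->5, 5->6, 4->9, 3->7, 2->3, 1->1, 0->12), giving [20, 5, 6, 9, 7, 3, 1, 12].

[20, 5, 6, 9, 7, 3, 1, 12]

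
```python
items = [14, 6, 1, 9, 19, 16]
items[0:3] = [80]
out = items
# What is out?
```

items starts as [14, 6, 1, 9, 19, 16] (length 6). The slice items[0:3] covers indices [0, 1, 2] with values [14, 6, 1]. Replacing that slice with [80] (different length) produces [80, 9, 19, 16].

[80, 9, 19, 16]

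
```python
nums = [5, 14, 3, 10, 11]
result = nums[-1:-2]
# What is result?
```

nums has length 5. The slice nums[-1:-2] resolves to an empty index range, so the result is [].

[]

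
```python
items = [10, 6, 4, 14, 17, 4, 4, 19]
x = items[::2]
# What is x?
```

items has length 8. The slice items[::2] selects indices [0, 2, 4, 6] (0->10, 2->4, 4->17, 6->4), giving [10, 4, 17, 4].

[10, 4, 17, 4]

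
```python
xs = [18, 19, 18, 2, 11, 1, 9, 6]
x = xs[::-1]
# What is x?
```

xs has length 8. The slice xs[::-1] selects indices [7, 6, 5, 4, 3, 2, 1, 0] (7->6, 6->9, 5->1, 4->11, 3->2, 2->18, 1->19, 0->18), giving [6, 9, 1, 11, 2, 18, 19, 18].

[6, 9, 1, 11, 2, 18, 19, 18]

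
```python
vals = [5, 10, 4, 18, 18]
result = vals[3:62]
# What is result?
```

vals has length 5. The slice vals[3:62] selects indices [3, 4] (3->18, 4->18), giving [18, 18].

[18, 18]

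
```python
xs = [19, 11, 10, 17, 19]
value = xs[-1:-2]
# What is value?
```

xs has length 5. The slice xs[-1:-2] resolves to an empty index range, so the result is [].

[]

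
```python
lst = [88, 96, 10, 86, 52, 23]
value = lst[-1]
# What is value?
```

lst has length 6. Negative index -1 maps to positive index 6 + (-1) = 5. lst[5] = 23.

23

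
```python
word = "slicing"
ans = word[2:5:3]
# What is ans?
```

word has length 7. The slice word[2:5:3] selects indices [2] (2->'i'), giving 'i'.

'i'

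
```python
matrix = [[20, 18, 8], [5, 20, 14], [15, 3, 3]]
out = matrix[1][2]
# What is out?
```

matrix[1] = [5, 20, 14]. Taking column 2 of that row yields 14.

14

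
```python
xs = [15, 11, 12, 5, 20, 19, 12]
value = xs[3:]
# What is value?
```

xs has length 7. The slice xs[3:] selects indices [3, 4, 5, 6] (3->5, 4->20, 5->19, 6->12), giving [5, 20, 19, 12].

[5, 20, 19, 12]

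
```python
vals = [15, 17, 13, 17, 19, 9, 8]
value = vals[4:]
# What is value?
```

vals has length 7. The slice vals[4:] selects indices [4, 5, 6] (4->19, 5->9, 6->8), giving [19, 9, 8].

[19, 9, 8]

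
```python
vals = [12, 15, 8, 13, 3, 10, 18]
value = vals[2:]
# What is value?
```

vals has length 7. The slice vals[2:] selects indices [2, 3, 4, 5, 6] (2->8, 3->13, 4->3, 5->10, 6->18), giving [8, 13, 3, 10, 18].

[8, 13, 3, 10, 18]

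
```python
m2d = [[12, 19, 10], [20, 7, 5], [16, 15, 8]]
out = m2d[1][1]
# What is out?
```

m2d[1] = [20, 7, 5]. Taking column 1 of that row yields 7.

7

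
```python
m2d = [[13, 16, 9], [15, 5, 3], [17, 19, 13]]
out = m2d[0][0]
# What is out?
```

m2d[0] = [13, 16, 9]. Taking column 0 of that row yields 13.

13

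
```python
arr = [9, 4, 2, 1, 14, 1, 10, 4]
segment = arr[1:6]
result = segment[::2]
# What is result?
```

arr has length 8. The slice arr[1:6] selects indices [1, 2, 3, 4, 5] (1->4, 2->2, 3->1, 4->14, 5->1), giving [4, 2, 1, 14, 1]. So segment = [4, 2, 1, 14, 1]. segment has length 5. The slice segment[::2] selects indices [0, 2, 4] (0->4, 2->1, 4->1), giving [4, 1, 1].

[4, 1, 1]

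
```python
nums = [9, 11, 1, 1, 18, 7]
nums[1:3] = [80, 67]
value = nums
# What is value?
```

nums starts as [9, 11, 1, 1, 18, 7] (length 6). The slice nums[1:3] covers indices [1, 2] with values [11, 1]. Replacing that slice with [80, 67] (same length) produces [9, 80, 67, 1, 18, 7].

[9, 80, 67, 1, 18, 7]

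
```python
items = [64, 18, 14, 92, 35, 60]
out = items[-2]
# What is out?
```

items has length 6. Negative index -2 maps to positive index 6 + (-2) = 4. items[4] = 35.

35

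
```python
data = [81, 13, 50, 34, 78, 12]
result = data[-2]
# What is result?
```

data has length 6. Negative index -2 maps to positive index 6 + (-2) = 4. data[4] = 78.

78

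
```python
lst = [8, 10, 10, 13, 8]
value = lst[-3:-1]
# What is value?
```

lst has length 5. The slice lst[-3:-1] selects indices [2, 3] (2->10, 3->13), giving [10, 13].

[10, 13]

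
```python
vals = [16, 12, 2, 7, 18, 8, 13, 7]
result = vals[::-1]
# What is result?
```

vals has length 8. The slice vals[::-1] selects indices [7, 6, 5, 4, 3, 2, 1, 0] (7->7, 6->13, 5->8, 4->18, 3->7, 2->2, 1->12, 0->16), giving [7, 13, 8, 18, 7, 2, 12, 16].

[7, 13, 8, 18, 7, 2, 12, 16]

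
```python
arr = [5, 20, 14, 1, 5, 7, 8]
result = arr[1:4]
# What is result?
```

arr has length 7. The slice arr[1:4] selects indices [1, 2, 3] (1->20, 2->14, 3->1), giving [20, 14, 1].

[20, 14, 1]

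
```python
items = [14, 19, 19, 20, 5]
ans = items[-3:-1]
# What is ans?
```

items has length 5. The slice items[-3:-1] selects indices [2, 3] (2->19, 3->20), giving [19, 20].

[19, 20]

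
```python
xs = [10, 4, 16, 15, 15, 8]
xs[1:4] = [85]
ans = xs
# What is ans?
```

xs starts as [10, 4, 16, 15, 15, 8] (length 6). The slice xs[1:4] covers indices [1, 2, 3] with values [4, 16, 15]. Replacing that slice with [85] (different length) produces [10, 85, 15, 8].

[10, 85, 15, 8]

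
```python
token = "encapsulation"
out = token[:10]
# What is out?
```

token has length 13. The slice token[:10] selects indices [0, 1, 2, 3, 4, 5, 6, 7, 8, 9] (0->'e', 1->'n', 2->'c', 3->'a', 4->'p', 5->'s', 6->'u', 7->'l', 8->'a', 9->'t'), giving 'encapsulat'.

'encapsulat'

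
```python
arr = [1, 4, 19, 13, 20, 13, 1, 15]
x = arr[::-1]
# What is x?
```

arr has length 8. The slice arr[::-1] selects indices [7, 6, 5, 4, 3, 2, 1, 0] (7->15, 6->1, 5->13, 4->20, 3->13, 2->19, 1->4, 0->1), giving [15, 1, 13, 20, 13, 19, 4, 1].

[15, 1, 13, 20, 13, 19, 4, 1]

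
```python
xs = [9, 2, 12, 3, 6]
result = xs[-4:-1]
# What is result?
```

xs has length 5. The slice xs[-4:-1] selects indices [1, 2, 3] (1->2, 2->12, 3->3), giving [2, 12, 3].

[2, 12, 3]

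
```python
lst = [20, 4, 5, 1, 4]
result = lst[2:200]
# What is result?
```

lst has length 5. The slice lst[2:200] selects indices [2, 3, 4] (2->5, 3->1, 4->4), giving [5, 1, 4].

[5, 1, 4]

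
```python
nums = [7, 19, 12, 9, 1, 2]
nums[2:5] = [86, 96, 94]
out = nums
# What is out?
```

nums starts as [7, 19, 12, 9, 1, 2] (length 6). The slice nums[2:5] covers indices [2, 3, 4] with values [12, 9, 1]. Replacing that slice with [86, 96, 94] (same length) produces [7, 19, 86, 96, 94, 2].

[7, 19, 86, 96, 94, 2]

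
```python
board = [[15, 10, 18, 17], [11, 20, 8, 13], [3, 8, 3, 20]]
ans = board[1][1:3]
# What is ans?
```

board[1] = [11, 20, 8, 13]. board[1] has length 4. The slice board[1][1:3] selects indices [1, 2] (1->20, 2->8), giving [20, 8].

[20, 8]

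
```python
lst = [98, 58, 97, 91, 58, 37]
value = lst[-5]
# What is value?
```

lst has length 6. Negative index -5 maps to positive index 6 + (-5) = 1. lst[1] = 58.

58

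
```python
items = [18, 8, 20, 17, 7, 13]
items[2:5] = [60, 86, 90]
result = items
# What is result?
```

items starts as [18, 8, 20, 17, 7, 13] (length 6). The slice items[2:5] covers indices [2, 3, 4] with values [20, 17, 7]. Replacing that slice with [60, 86, 90] (same length) produces [18, 8, 60, 86, 90, 13].

[18, 8, 60, 86, 90, 13]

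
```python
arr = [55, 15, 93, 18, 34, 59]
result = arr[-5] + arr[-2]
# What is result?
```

arr has length 6. Negative index -5 maps to positive index 6 + (-5) = 1. arr[1] = 15.
arr has length 6. Negative index -2 maps to positive index 6 + (-2) = 4. arr[4] = 34.
Sum: 15 + 34 = 49.

49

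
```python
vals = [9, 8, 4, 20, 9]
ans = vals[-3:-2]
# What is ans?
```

vals has length 5. The slice vals[-3:-2] selects indices [2] (2->4), giving [4].

[4]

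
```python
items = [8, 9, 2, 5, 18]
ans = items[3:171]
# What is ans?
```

items has length 5. The slice items[3:171] selects indices [3, 4] (3->5, 4->18), giving [5, 18].

[5, 18]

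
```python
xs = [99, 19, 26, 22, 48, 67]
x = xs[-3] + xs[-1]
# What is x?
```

xs has length 6. Negative index -3 maps to positive index 6 + (-3) = 3. xs[3] = 22.
xs has length 6. Negative index -1 maps to positive index 6 + (-1) = 5. xs[5] = 67.
Sum: 22 + 67 = 89.

89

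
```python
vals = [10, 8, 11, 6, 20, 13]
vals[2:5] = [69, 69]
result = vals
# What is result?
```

vals starts as [10, 8, 11, 6, 20, 13] (length 6). The slice vals[2:5] covers indices [2, 3, 4] with values [11, 6, 20]. Replacing that slice with [69, 69] (different length) produces [10, 8, 69, 69, 13].

[10, 8, 69, 69, 13]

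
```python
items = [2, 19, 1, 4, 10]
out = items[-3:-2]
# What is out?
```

items has length 5. The slice items[-3:-2] selects indices [2] (2->1), giving [1].

[1]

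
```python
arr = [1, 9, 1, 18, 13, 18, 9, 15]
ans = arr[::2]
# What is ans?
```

arr has length 8. The slice arr[::2] selects indices [0, 2, 4, 6] (0->1, 2->1, 4->13, 6->9), giving [1, 1, 13, 9].

[1, 1, 13, 9]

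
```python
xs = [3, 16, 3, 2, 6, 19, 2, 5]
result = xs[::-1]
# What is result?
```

xs has length 8. The slice xs[::-1] selects indices [7, 6, 5, 4, 3, 2, 1, 0] (7->5, 6->2, 5->19, 4->6, 3->2, 2->3, 1->16, 0->3), giving [5, 2, 19, 6, 2, 3, 16, 3].

[5, 2, 19, 6, 2, 3, 16, 3]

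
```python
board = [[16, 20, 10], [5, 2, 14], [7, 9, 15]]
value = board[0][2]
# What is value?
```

board[0] = [16, 20, 10]. Taking column 2 of that row yields 10.

10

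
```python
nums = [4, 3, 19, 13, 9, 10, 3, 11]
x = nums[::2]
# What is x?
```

nums has length 8. The slice nums[::2] selects indices [0, 2, 4, 6] (0->4, 2->19, 4->9, 6->3), giving [4, 19, 9, 3].

[4, 19, 9, 3]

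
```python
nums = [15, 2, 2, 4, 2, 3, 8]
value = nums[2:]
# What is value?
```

nums has length 7. The slice nums[2:] selects indices [2, 3, 4, 5, 6] (2->2, 3->4, 4->2, 5->3, 6->8), giving [2, 4, 2, 3, 8].

[2, 4, 2, 3, 8]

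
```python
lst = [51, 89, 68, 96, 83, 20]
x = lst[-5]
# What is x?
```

lst has length 6. Negative index -5 maps to positive index 6 + (-5) = 1. lst[1] = 89.

89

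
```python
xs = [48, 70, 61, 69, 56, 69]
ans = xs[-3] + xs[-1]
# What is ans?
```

xs has length 6. Negative index -3 maps to positive index 6 + (-3) = 3. xs[3] = 69.
xs has length 6. Negative index -1 maps to positive index 6 + (-1) = 5. xs[5] = 69.
Sum: 69 + 69 = 138.

138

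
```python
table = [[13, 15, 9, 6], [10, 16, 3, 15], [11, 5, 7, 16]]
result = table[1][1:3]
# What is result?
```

table[1] = [10, 16, 3, 15]. table[1] has length 4. The slice table[1][1:3] selects indices [1, 2] (1->16, 2->3), giving [16, 3].

[16, 3]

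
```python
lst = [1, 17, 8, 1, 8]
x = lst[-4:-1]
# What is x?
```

lst has length 5. The slice lst[-4:-1] selects indices [1, 2, 3] (1->17, 2->8, 3->1), giving [17, 8, 1].

[17, 8, 1]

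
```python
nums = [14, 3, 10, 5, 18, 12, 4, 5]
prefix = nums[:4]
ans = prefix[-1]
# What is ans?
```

nums has length 8. The slice nums[:4] selects indices [0, 1, 2, 3] (0->14, 1->3, 2->10, 3->5), giving [14, 3, 10, 5]. So prefix = [14, 3, 10, 5]. Then prefix[-1] = 5.

5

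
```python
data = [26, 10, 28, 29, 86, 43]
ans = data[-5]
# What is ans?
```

data has length 6. Negative index -5 maps to positive index 6 + (-5) = 1. data[1] = 10.

10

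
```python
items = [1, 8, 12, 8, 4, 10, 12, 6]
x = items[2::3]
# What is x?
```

items has length 8. The slice items[2::3] selects indices [2, 5] (2->12, 5->10), giving [12, 10].

[12, 10]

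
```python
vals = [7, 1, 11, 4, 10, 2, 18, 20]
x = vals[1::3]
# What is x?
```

vals has length 8. The slice vals[1::3] selects indices [1, 4, 7] (1->1, 4->10, 7->20), giving [1, 10, 20].

[1, 10, 20]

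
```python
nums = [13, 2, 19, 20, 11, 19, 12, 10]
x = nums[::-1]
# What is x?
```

nums has length 8. The slice nums[::-1] selects indices [7, 6, 5, 4, 3, 2, 1, 0] (7->10, 6->12, 5->19, 4->11, 3->20, 2->19, 1->2, 0->13), giving [10, 12, 19, 11, 20, 19, 2, 13].

[10, 12, 19, 11, 20, 19, 2, 13]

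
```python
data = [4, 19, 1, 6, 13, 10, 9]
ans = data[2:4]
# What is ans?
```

data has length 7. The slice data[2:4] selects indices [2, 3] (2->1, 3->6), giving [1, 6].

[1, 6]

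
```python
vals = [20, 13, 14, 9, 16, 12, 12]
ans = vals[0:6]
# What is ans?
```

vals has length 7. The slice vals[0:6] selects indices [0, 1, 2, 3, 4, 5] (0->20, 1->13, 2->14, 3->9, 4->16, 5->12), giving [20, 13, 14, 9, 16, 12].

[20, 13, 14, 9, 16, 12]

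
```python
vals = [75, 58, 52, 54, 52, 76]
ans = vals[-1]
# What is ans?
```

vals has length 6. Negative index -1 maps to positive index 6 + (-1) = 5. vals[5] = 76.

76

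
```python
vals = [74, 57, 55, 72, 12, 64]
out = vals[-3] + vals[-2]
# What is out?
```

vals has length 6. Negative index -3 maps to positive index 6 + (-3) = 3. vals[3] = 72.
vals has length 6. Negative index -2 maps to positive index 6 + (-2) = 4. vals[4] = 12.
Sum: 72 + 12 = 84.

84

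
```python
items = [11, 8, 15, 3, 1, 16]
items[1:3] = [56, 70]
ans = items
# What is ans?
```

items starts as [11, 8, 15, 3, 1, 16] (length 6). The slice items[1:3] covers indices [1, 2] with values [8, 15]. Replacing that slice with [56, 70] (same length) produces [11, 56, 70, 3, 1, 16].

[11, 56, 70, 3, 1, 16]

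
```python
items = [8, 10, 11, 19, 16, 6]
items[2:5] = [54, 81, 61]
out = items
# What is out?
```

items starts as [8, 10, 11, 19, 16, 6] (length 6). The slice items[2:5] covers indices [2, 3, 4] with values [11, 19, 16]. Replacing that slice with [54, 81, 61] (same length) produces [8, 10, 54, 81, 61, 6].

[8, 10, 54, 81, 61, 6]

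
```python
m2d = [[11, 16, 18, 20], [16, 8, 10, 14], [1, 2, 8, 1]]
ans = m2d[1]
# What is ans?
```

m2d has 3 rows. Row 1 is [16, 8, 10, 14].

[16, 8, 10, 14]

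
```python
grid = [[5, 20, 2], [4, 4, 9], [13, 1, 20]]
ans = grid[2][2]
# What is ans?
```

grid[2] = [13, 1, 20]. Taking column 2 of that row yields 20.

20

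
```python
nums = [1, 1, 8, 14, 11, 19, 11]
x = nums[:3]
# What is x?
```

nums has length 7. The slice nums[:3] selects indices [0, 1, 2] (0->1, 1->1, 2->8), giving [1, 1, 8].

[1, 1, 8]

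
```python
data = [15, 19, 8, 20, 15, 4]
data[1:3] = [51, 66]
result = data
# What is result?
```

data starts as [15, 19, 8, 20, 15, 4] (length 6). The slice data[1:3] covers indices [1, 2] with values [19, 8]. Replacing that slice with [51, 66] (same length) produces [15, 51, 66, 20, 15, 4].

[15, 51, 66, 20, 15, 4]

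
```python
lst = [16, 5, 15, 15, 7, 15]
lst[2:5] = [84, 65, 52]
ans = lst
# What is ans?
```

lst starts as [16, 5, 15, 15, 7, 15] (length 6). The slice lst[2:5] covers indices [2, 3, 4] with values [15, 15, 7]. Replacing that slice with [84, 65, 52] (same length) produces [16, 5, 84, 65, 52, 15].

[16, 5, 84, 65, 52, 15]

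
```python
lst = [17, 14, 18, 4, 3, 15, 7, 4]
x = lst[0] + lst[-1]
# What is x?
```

lst has length 8. lst[0] = 17.
lst has length 8. Negative index -1 maps to positive index 8 + (-1) = 7. lst[7] = 4.
Sum: 17 + 4 = 21.

21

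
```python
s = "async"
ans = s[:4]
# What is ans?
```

s has length 5. The slice s[:4] selects indices [0, 1, 2, 3] (0->'a', 1->'s', 2->'y', 3->'n'), giving 'asyn'.

'asyn'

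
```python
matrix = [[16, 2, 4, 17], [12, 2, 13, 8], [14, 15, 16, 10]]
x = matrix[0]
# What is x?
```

matrix has 3 rows. Row 0 is [16, 2, 4, 17].

[16, 2, 4, 17]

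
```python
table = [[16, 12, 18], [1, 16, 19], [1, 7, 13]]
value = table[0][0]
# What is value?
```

table[0] = [16, 12, 18]. Taking column 0 of that row yields 16.

16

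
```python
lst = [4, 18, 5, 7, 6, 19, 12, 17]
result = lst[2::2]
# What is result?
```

lst has length 8. The slice lst[2::2] selects indices [2, 4, 6] (2->5, 4->6, 6->12), giving [5, 6, 12].

[5, 6, 12]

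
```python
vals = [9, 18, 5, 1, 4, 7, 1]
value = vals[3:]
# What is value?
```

vals has length 7. The slice vals[3:] selects indices [3, 4, 5, 6] (3->1, 4->4, 5->7, 6->1), giving [1, 4, 7, 1].

[1, 4, 7, 1]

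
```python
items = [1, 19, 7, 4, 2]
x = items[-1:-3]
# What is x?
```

items has length 5. The slice items[-1:-3] resolves to an empty index range, so the result is [].

[]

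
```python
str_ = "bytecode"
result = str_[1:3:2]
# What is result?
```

str_ has length 8. The slice str_[1:3:2] selects indices [1] (1->'y'), giving 'y'.

'y'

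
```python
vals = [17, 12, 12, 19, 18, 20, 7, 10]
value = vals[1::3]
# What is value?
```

vals has length 8. The slice vals[1::3] selects indices [1, 4, 7] (1->12, 4->18, 7->10), giving [12, 18, 10].

[12, 18, 10]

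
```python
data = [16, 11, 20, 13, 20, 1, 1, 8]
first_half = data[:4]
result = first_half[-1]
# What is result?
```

data has length 8. The slice data[:4] selects indices [0, 1, 2, 3] (0->16, 1->11, 2->20, 3->13), giving [16, 11, 20, 13]. So first_half = [16, 11, 20, 13]. Then first_half[-1] = 13.

13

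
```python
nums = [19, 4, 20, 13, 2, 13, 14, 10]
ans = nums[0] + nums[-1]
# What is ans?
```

nums has length 8. nums[0] = 19.
nums has length 8. Negative index -1 maps to positive index 8 + (-1) = 7. nums[7] = 10.
Sum: 19 + 10 = 29.

29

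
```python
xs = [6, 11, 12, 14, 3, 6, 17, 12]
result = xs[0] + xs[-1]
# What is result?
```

xs has length 8. xs[0] = 6.
xs has length 8. Negative index -1 maps to positive index 8 + (-1) = 7. xs[7] = 12.
Sum: 6 + 12 = 18.

18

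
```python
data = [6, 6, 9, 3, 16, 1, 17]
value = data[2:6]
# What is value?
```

data has length 7. The slice data[2:6] selects indices [2, 3, 4, 5] (2->9, 3->3, 4->16, 5->1), giving [9, 3, 16, 1].

[9, 3, 16, 1]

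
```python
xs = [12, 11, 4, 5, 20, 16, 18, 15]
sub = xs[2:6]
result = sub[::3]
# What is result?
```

xs has length 8. The slice xs[2:6] selects indices [2, 3, 4, 5] (2->4, 3->5, 4->20, 5->16), giving [4, 5, 20, 16]. So sub = [4, 5, 20, 16]. sub has length 4. The slice sub[::3] selects indices [0, 3] (0->4, 3->16), giving [4, 16].

[4, 16]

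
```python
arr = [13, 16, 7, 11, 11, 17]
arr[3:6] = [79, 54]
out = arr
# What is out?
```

arr starts as [13, 16, 7, 11, 11, 17] (length 6). The slice arr[3:6] covers indices [3, 4, 5] with values [11, 11, 17]. Replacing that slice with [79, 54] (different length) produces [13, 16, 7, 79, 54].

[13, 16, 7, 79, 54]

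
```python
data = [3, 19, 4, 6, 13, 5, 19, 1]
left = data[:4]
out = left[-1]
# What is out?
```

data has length 8. The slice data[:4] selects indices [0, 1, 2, 3] (0->3, 1->19, 2->4, 3->6), giving [3, 19, 4, 6]. So left = [3, 19, 4, 6]. Then left[-1] = 6.

6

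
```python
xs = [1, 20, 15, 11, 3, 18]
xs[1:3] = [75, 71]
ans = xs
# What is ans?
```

xs starts as [1, 20, 15, 11, 3, 18] (length 6). The slice xs[1:3] covers indices [1, 2] with values [20, 15]. Replacing that slice with [75, 71] (same length) produces [1, 75, 71, 11, 3, 18].

[1, 75, 71, 11, 3, 18]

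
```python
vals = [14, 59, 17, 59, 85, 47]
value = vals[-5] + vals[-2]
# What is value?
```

vals has length 6. Negative index -5 maps to positive index 6 + (-5) = 1. vals[1] = 59.
vals has length 6. Negative index -2 maps to positive index 6 + (-2) = 4. vals[4] = 85.
Sum: 59 + 85 = 144.

144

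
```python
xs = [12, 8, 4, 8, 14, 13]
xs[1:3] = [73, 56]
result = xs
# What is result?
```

xs starts as [12, 8, 4, 8, 14, 13] (length 6). The slice xs[1:3] covers indices [1, 2] with values [8, 4]. Replacing that slice with [73, 56] (same length) produces [12, 73, 56, 8, 14, 13].

[12, 73, 56, 8, 14, 13]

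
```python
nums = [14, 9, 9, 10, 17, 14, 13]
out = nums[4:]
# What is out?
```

nums has length 7. The slice nums[4:] selects indices [4, 5, 6] (4->17, 5->14, 6->13), giving [17, 14, 13].

[17, 14, 13]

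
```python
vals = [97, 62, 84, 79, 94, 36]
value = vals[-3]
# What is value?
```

vals has length 6. Negative index -3 maps to positive index 6 + (-3) = 3. vals[3] = 79.

79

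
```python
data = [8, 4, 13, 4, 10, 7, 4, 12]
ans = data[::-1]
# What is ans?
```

data has length 8. The slice data[::-1] selects indices [7, 6, 5, 4, 3, 2, 1, 0] (7->12, 6->4, 5->7, 4->10, 3->4, 2->13, 1->4, 0->8), giving [12, 4, 7, 10, 4, 13, 4, 8].

[12, 4, 7, 10, 4, 13, 4, 8]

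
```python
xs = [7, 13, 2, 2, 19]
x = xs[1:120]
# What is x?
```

xs has length 5. The slice xs[1:120] selects indices [1, 2, 3, 4] (1->13, 2->2, 3->2, 4->19), giving [13, 2, 2, 19].

[13, 2, 2, 19]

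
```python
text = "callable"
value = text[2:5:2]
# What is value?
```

text has length 8. The slice text[2:5:2] selects indices [2, 4] (2->'l', 4->'a'), giving 'la'.

'la'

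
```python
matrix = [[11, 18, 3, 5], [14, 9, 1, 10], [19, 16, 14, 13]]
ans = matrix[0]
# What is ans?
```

matrix has 3 rows. Row 0 is [11, 18, 3, 5].

[11, 18, 3, 5]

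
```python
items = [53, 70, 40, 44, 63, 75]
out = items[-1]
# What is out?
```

items has length 6. Negative index -1 maps to positive index 6 + (-1) = 5. items[5] = 75.

75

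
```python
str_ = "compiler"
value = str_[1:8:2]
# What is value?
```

str_ has length 8. The slice str_[1:8:2] selects indices [1, 3, 5, 7] (1->'o', 3->'p', 5->'l', 7->'r'), giving 'oplr'.

'oplr'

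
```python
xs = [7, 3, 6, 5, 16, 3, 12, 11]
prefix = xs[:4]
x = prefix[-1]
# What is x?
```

xs has length 8. The slice xs[:4] selects indices [0, 1, 2, 3] (0->7, 1->3, 2->6, 3->5), giving [7, 3, 6, 5]. So prefix = [7, 3, 6, 5]. Then prefix[-1] = 5.

5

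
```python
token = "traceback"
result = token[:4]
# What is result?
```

token has length 9. The slice token[:4] selects indices [0, 1, 2, 3] (0->'t', 1->'r', 2->'a', 3->'c'), giving 'trac'.

'trac'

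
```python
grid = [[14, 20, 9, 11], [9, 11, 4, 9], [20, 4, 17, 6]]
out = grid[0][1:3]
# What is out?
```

grid[0] = [14, 20, 9, 11]. grid[0] has length 4. The slice grid[0][1:3] selects indices [1, 2] (1->20, 2->9), giving [20, 9].

[20, 9]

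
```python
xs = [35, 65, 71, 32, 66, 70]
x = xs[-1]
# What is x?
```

xs has length 6. Negative index -1 maps to positive index 6 + (-1) = 5. xs[5] = 70.

70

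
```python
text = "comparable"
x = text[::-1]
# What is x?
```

text has length 10. The slice text[::-1] selects indices [9, 8, 7, 6, 5, 4, 3, 2, 1, 0] (9->'e', 8->'l', 7->'b', 6->'a', 5->'r', 4->'a', 3->'p', 2->'m', 1->'o', 0->'c'), giving 'elbarapmoc'.

'elbarapmoc'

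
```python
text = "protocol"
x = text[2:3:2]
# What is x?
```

text has length 8. The slice text[2:3:2] selects indices [2] (2->'o'), giving 'o'.

'o'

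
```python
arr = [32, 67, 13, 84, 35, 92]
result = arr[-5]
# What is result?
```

arr has length 6. Negative index -5 maps to positive index 6 + (-5) = 1. arr[1] = 67.

67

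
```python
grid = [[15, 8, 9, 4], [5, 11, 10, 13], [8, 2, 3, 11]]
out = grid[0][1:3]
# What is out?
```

grid[0] = [15, 8, 9, 4]. grid[0] has length 4. The slice grid[0][1:3] selects indices [1, 2] (1->8, 2->9), giving [8, 9].

[8, 9]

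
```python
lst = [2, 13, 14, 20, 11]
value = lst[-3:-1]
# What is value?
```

lst has length 5. The slice lst[-3:-1] selects indices [2, 3] (2->14, 3->20), giving [14, 20].

[14, 20]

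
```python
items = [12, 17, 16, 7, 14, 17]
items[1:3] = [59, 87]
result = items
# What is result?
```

items starts as [12, 17, 16, 7, 14, 17] (length 6). The slice items[1:3] covers indices [1, 2] with values [17, 16]. Replacing that slice with [59, 87] (same length) produces [12, 59, 87, 7, 14, 17].

[12, 59, 87, 7, 14, 17]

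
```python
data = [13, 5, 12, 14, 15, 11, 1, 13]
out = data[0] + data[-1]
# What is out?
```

data has length 8. data[0] = 13.
data has length 8. Negative index -1 maps to positive index 8 + (-1) = 7. data[7] = 13.
Sum: 13 + 13 = 26.

26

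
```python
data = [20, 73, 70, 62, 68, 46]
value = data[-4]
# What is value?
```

data has length 6. Negative index -4 maps to positive index 6 + (-4) = 2. data[2] = 70.

70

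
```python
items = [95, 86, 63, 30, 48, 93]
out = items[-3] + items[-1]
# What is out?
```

items has length 6. Negative index -3 maps to positive index 6 + (-3) = 3. items[3] = 30.
items has length 6. Negative index -1 maps to positive index 6 + (-1) = 5. items[5] = 93.
Sum: 30 + 93 = 123.

123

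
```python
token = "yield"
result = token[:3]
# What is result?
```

token has length 5. The slice token[:3] selects indices [0, 1, 2] (0->'y', 1->'i', 2->'e'), giving 'yie'.

'yie'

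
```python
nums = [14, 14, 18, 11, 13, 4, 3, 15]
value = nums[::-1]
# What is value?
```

nums has length 8. The slice nums[::-1] selects indices [7, 6, 5, 4, 3, 2, 1, 0] (7->15, 6->3, 5->4, 4->13, 3->11, 2->18, 1->14, 0->14), giving [15, 3, 4, 13, 11, 18, 14, 14].

[15, 3, 4, 13, 11, 18, 14, 14]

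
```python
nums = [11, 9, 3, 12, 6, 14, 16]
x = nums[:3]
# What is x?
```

nums has length 7. The slice nums[:3] selects indices [0, 1, 2] (0->11, 1->9, 2->3), giving [11, 9, 3].

[11, 9, 3]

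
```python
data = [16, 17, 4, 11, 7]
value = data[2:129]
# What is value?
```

data has length 5. The slice data[2:129] selects indices [2, 3, 4] (2->4, 3->11, 4->7), giving [4, 11, 7].

[4, 11, 7]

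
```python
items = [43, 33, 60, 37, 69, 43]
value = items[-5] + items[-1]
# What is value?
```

items has length 6. Negative index -5 maps to positive index 6 + (-5) = 1. items[1] = 33.
items has length 6. Negative index -1 maps to positive index 6 + (-1) = 5. items[5] = 43.
Sum: 33 + 43 = 76.

76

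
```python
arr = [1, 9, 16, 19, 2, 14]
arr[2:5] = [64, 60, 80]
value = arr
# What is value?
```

arr starts as [1, 9, 16, 19, 2, 14] (length 6). The slice arr[2:5] covers indices [2, 3, 4] with values [16, 19, 2]. Replacing that slice with [64, 60, 80] (same length) produces [1, 9, 64, 60, 80, 14].

[1, 9, 64, 60, 80, 14]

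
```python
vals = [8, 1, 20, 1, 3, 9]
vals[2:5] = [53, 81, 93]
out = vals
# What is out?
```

vals starts as [8, 1, 20, 1, 3, 9] (length 6). The slice vals[2:5] covers indices [2, 3, 4] with values [20, 1, 3]. Replacing that slice with [53, 81, 93] (same length) produces [8, 1, 53, 81, 93, 9].

[8, 1, 53, 81, 93, 9]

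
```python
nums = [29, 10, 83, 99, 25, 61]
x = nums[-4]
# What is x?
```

nums has length 6. Negative index -4 maps to positive index 6 + (-4) = 2. nums[2] = 83.

83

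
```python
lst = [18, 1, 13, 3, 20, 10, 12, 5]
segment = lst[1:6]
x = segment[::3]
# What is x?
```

lst has length 8. The slice lst[1:6] selects indices [1, 2, 3, 4, 5] (1->1, 2->13, 3->3, 4->20, 5->10), giving [1, 13, 3, 20, 10]. So segment = [1, 13, 3, 20, 10]. segment has length 5. The slice segment[::3] selects indices [0, 3] (0->1, 3->20), giving [1, 20].

[1, 20]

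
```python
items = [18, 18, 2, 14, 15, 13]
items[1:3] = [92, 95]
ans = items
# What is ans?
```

items starts as [18, 18, 2, 14, 15, 13] (length 6). The slice items[1:3] covers indices [1, 2] with values [18, 2]. Replacing that slice with [92, 95] (same length) produces [18, 92, 95, 14, 15, 13].

[18, 92, 95, 14, 15, 13]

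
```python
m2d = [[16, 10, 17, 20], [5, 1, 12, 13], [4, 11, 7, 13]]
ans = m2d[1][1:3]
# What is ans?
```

m2d[1] = [5, 1, 12, 13]. m2d[1] has length 4. The slice m2d[1][1:3] selects indices [1, 2] (1->1, 2->12), giving [1, 12].

[1, 12]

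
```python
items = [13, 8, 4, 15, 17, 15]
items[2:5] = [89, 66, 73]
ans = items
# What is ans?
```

items starts as [13, 8, 4, 15, 17, 15] (length 6). The slice items[2:5] covers indices [2, 3, 4] with values [4, 15, 17]. Replacing that slice with [89, 66, 73] (same length) produces [13, 8, 89, 66, 73, 15].

[13, 8, 89, 66, 73, 15]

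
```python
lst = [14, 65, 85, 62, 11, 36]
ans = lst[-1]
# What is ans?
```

lst has length 6. Negative index -1 maps to positive index 6 + (-1) = 5. lst[5] = 36.

36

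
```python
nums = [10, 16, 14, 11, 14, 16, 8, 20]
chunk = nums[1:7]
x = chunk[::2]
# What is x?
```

nums has length 8. The slice nums[1:7] selects indices [1, 2, 3, 4, 5, 6] (1->16, 2->14, 3->11, 4->14, 5->16, 6->8), giving [16, 14, 11, 14, 16, 8]. So chunk = [16, 14, 11, 14, 16, 8]. chunk has length 6. The slice chunk[::2] selects indices [0, 2, 4] (0->16, 2->11, 4->16), giving [16, 11, 16].

[16, 11, 16]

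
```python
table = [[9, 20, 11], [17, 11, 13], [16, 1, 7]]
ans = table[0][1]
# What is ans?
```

table[0] = [9, 20, 11]. Taking column 1 of that row yields 20.

20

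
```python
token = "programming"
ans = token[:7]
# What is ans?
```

token has length 11. The slice token[:7] selects indices [0, 1, 2, 3, 4, 5, 6] (0->'p', 1->'r', 2->'o', 3->'g', 4->'r', 5->'a', 6->'m'), giving 'program'.

'program'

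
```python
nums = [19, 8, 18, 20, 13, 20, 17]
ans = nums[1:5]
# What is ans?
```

nums has length 7. The slice nums[1:5] selects indices [1, 2, 3, 4] (1->8, 2->18, 3->20, 4->13), giving [8, 18, 20, 13].

[8, 18, 20, 13]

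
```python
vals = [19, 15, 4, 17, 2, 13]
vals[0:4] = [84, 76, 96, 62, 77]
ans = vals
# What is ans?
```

vals starts as [19, 15, 4, 17, 2, 13] (length 6). The slice vals[0:4] covers indices [0, 1, 2, 3] with values [19, 15, 4, 17]. Replacing that slice with [84, 76, 96, 62, 77] (different length) produces [84, 76, 96, 62, 77, 2, 13].

[84, 76, 96, 62, 77, 2, 13]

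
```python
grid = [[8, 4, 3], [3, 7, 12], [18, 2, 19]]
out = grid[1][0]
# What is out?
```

grid[1] = [3, 7, 12]. Taking column 0 of that row yields 3.

3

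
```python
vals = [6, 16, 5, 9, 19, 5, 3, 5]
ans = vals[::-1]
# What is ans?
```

vals has length 8. The slice vals[::-1] selects indices [7, 6, 5, 4, 3, 2, 1, 0] (7->5, 6->3, 5->5, 4->19, 3->9, 2->5, 1->16, 0->6), giving [5, 3, 5, 19, 9, 5, 16, 6].

[5, 3, 5, 19, 9, 5, 16, 6]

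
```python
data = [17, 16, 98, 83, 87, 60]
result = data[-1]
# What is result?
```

data has length 6. Negative index -1 maps to positive index 6 + (-1) = 5. data[5] = 60.

60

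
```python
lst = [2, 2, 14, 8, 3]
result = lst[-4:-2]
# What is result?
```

lst has length 5. The slice lst[-4:-2] selects indices [1, 2] (1->2, 2->14), giving [2, 14].

[2, 14]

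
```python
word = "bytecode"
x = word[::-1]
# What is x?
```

word has length 8. The slice word[::-1] selects indices [7, 6, 5, 4, 3, 2, 1, 0] (7->'e', 6->'d', 5->'o', 4->'c', 3->'e', 2->'t', 1->'y', 0->'b'), giving 'edocetyb'.

'edocetyb'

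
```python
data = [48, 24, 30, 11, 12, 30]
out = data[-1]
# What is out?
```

data has length 6. Negative index -1 maps to positive index 6 + (-1) = 5. data[5] = 30.

30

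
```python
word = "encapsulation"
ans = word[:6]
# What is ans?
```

word has length 13. The slice word[:6] selects indices [0, 1, 2, 3, 4, 5] (0->'e', 1->'n', 2->'c', 3->'a', 4->'p', 5->'s'), giving 'encaps'.

'encaps'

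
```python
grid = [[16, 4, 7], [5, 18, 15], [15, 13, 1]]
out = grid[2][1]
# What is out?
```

grid[2] = [15, 13, 1]. Taking column 1 of that row yields 13.

13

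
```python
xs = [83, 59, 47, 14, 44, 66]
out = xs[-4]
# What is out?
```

xs has length 6. Negative index -4 maps to positive index 6 + (-4) = 2. xs[2] = 47.

47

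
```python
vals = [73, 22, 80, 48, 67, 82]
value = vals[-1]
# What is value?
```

vals has length 6. Negative index -1 maps to positive index 6 + (-1) = 5. vals[5] = 82.

82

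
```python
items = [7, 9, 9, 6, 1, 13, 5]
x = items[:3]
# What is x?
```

items has length 7. The slice items[:3] selects indices [0, 1, 2] (0->7, 1->9, 2->9), giving [7, 9, 9].

[7, 9, 9]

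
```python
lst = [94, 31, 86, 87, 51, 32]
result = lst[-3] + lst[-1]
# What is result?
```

lst has length 6. Negative index -3 maps to positive index 6 + (-3) = 3. lst[3] = 87.
lst has length 6. Negative index -1 maps to positive index 6 + (-1) = 5. lst[5] = 32.
Sum: 87 + 32 = 119.

119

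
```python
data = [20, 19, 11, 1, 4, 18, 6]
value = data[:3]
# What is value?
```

data has length 7. The slice data[:3] selects indices [0, 1, 2] (0->20, 1->19, 2->11), giving [20, 19, 11].

[20, 19, 11]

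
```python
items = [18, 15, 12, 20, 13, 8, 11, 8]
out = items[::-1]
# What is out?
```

items has length 8. The slice items[::-1] selects indices [7, 6, 5, 4, 3, 2, 1, 0] (7->8, 6->11, 5->8, 4->13, 3->20, 2->12, 1->15, 0->18), giving [8, 11, 8, 13, 20, 12, 15, 18].

[8, 11, 8, 13, 20, 12, 15, 18]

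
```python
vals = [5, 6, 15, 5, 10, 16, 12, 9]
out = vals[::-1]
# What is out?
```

vals has length 8. The slice vals[::-1] selects indices [7, 6, 5, 4, 3, 2, 1, 0] (7->9, 6->12, 5->16, 4->10, 3->5, 2->15, 1->6, 0->5), giving [9, 12, 16, 10, 5, 15, 6, 5].

[9, 12, 16, 10, 5, 15, 6, 5]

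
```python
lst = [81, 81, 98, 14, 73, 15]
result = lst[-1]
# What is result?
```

lst has length 6. Negative index -1 maps to positive index 6 + (-1) = 5. lst[5] = 15.

15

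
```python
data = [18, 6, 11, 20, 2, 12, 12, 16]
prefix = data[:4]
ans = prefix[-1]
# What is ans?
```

data has length 8. The slice data[:4] selects indices [0, 1, 2, 3] (0->18, 1->6, 2->11, 3->20), giving [18, 6, 11, 20]. So prefix = [18, 6, 11, 20]. Then prefix[-1] = 20.

20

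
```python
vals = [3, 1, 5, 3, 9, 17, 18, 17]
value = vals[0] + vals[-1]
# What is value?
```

vals has length 8. vals[0] = 3.
vals has length 8. Negative index -1 maps to positive index 8 + (-1) = 7. vals[7] = 17.
Sum: 3 + 17 = 20.

20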